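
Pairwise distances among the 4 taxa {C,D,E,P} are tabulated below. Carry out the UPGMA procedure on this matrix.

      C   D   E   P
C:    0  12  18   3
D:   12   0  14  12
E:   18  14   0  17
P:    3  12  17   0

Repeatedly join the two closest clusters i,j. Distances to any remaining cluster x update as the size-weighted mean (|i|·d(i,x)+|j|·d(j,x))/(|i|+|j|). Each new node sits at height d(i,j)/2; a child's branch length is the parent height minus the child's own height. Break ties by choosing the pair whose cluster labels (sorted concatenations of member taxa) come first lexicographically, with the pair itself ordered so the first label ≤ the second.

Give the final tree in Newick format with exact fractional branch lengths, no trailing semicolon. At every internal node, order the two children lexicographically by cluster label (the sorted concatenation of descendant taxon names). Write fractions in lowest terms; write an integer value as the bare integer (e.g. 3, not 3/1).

(((C:3/2,P:3/2):9/2,D:6):13/6,E:49/6)

1. join C+P (d=3) ⇒ CP; edges |C|=3/2, |P|=3/2
  updated: d(CP,D)=12, d(CP,E)=35/2
2. join CP+D (d=12) ⇒ CDP; edges |CP|=9/2, |D|=6
  updated: d(CDP,E)=49/3
3. join CDP+E (d=49/3) ⇒ CDEP; edges |CDP|=13/6, |E|=49/6
final tree: (((C:3/2,P:3/2):9/2,D:6):13/6,E:49/6)
total length: 143/6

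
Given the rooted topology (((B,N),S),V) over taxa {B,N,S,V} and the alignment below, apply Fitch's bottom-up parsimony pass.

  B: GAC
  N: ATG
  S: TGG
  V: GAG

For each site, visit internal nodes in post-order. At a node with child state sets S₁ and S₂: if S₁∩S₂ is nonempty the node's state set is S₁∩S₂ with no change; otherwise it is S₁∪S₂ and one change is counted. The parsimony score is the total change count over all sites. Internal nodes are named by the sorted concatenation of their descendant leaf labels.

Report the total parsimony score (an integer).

5

site 0, node BN: B={G} ∪ N={A} → {A,G} (+1)
site 0, node BNS: BN={A,G} ∪ S={T} → {A,G,T} (+1)
site 0, node BNSV: BNS={A,G,T} ∩ V={G} → {G} (+0)
site 1, node BN: B={A} ∪ N={T} → {A,T} (+1)
site 1, node BNS: BN={A,T} ∪ S={G} → {A,G,T} (+1)
site 1, node BNSV: BNS={A,G,T} ∩ V={A} → {A} (+0)
site 2, node BN: B={C} ∪ N={G} → {C,G} (+1)
site 2, node BNS: BN={C,G} ∩ S={G} → {G} (+0)
site 2, node BNSV: BNS={G} ∩ V={G} → {G} (+0)
per-site changes: [2, 2, 1]; total = 5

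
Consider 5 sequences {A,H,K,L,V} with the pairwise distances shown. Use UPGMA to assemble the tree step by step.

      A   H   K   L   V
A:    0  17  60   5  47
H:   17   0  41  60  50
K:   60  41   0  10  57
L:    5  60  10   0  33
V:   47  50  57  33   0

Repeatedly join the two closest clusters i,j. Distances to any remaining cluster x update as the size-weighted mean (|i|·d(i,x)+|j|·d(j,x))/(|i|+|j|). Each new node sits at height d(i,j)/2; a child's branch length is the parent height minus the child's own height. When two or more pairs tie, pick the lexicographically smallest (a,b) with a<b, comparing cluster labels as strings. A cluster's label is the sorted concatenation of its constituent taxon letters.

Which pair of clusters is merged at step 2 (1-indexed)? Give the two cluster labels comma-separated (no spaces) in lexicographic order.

1. join A+L (d=5) ⇒ AL; edges |A|=5/2, |L|=5/2
  updated: d(AL,H)=77/2, d(AL,K)=35, d(AL,V)=40
2. join AL+K (d=35) ⇒ AKL; edges |AL|=15, |K|=35/2
  updated: d(AKL,H)=118/3, d(AKL,V)=137/3
3. join AKL+H (d=118/3) ⇒ AHKL; edges |AKL|=13/6, |H|=59/3
  updated: d(AHKL,V)=187/4
4. join AHKL+V (d=187/4) ⇒ AHKLV; edges |AHKL|=89/24, |V|=187/8
final tree: ((((A:5/2,L:5/2):15,K:35/2):13/6,H:59/3):89/24,V:187/8)
total length: 1037/12

AL,K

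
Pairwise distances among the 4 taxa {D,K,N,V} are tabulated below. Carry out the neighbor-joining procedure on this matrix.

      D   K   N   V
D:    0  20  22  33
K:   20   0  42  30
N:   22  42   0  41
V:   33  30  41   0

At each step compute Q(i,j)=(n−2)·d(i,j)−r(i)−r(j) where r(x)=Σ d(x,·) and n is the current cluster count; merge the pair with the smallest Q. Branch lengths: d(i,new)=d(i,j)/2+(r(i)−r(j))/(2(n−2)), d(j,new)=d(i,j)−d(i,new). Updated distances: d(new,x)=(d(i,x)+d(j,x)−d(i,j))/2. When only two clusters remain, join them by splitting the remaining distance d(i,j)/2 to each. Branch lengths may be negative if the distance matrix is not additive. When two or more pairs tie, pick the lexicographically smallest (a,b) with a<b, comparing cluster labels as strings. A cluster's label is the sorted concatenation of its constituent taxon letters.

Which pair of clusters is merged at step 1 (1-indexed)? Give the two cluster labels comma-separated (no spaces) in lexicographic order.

D,N

step 1: merge (D,N) at d=22, Q=-136; branch lengths D→7/2, N→37/2; new cluster DN
  updated: d(DN,K)=20, d(DN,V)=26
step 2: merge (DN,K) at d=20, Q=-76; branch lengths DN→8, K→12; new cluster DKN
  updated: d(DKN,V)=18
step 3: merge (DKN,V) at d=18; branch lengths DKN→9, V→9; new cluster DKNV
final tree: (((D:7/2,N:37/2):8,K:12):9,V:9)
total length: 60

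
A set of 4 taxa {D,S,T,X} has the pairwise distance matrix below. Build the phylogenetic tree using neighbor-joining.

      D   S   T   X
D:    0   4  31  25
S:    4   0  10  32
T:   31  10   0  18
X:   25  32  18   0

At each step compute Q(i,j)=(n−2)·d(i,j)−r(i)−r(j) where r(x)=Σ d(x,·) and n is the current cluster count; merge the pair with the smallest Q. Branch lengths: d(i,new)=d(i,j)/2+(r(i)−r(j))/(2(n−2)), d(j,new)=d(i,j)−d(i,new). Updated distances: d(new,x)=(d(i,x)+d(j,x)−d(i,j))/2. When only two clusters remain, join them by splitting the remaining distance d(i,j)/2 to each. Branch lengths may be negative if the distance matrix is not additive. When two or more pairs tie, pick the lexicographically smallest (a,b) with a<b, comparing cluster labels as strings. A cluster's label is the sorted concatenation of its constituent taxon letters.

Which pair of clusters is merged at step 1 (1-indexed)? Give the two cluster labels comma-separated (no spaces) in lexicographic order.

step 1: merge (D,S) at d=4, Q=-98; branch lengths D→11/2, S→-3/2; new cluster DS
  updated: d(DS,T)=37/2, d(DS,X)=53/2
step 2: merge (DS,T) at d=37/2, Q=-63; branch lengths DS→27/2, T→5; new cluster DST
  updated: d(DST,X)=13
step 3: merge (DST,X) at d=13; branch lengths DST→13/2, X→13/2; new cluster DSTX
final tree: (((D:11/2,S:-3/2):27/2,T:5):13/2,X:13/2)
total length: 71/2

D,S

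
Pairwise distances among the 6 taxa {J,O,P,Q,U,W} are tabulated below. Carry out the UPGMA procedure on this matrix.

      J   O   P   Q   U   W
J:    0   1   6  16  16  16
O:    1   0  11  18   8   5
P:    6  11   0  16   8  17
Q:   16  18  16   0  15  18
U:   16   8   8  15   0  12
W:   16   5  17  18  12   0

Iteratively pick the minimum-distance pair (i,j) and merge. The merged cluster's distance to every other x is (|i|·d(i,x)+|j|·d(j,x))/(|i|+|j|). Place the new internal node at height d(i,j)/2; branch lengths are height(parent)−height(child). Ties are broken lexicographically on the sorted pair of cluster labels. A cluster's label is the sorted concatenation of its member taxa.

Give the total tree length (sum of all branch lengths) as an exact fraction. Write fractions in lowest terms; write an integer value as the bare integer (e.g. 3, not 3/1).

1. join J+O (d=1) ⇒ JO; edges |J|=1/2, |O|=1/2
  updated: d(JO,P)=17/2, d(JO,Q)=17, d(JO,U)=12, d(JO,W)=21/2
2. join P+U (d=8) ⇒ PU; edges |P|=4, |U|=4
  updated: d(JO,PU)=41/4, d(PU,Q)=31/2, d(PU,W)=29/2
3. join JO+PU (d=41/4) ⇒ JOPU; edges |JO|=37/8, |PU|=9/8
  updated: d(JOPU,Q)=65/4, d(JOPU,W)=25/2
4. join JOPU+W (d=25/2) ⇒ JOPUW; edges |JOPU|=9/8, |W|=25/4
  updated: d(JOPUW,Q)=83/5
5. join JOPUW+Q (d=83/5) ⇒ JOPQUW; edges |JOPUW|=41/20, |Q|=83/10
final tree: ((((J:1/2,O:1/2):37/8,(P:4,U:4):9/8):9/8,W:25/4):41/20,Q:83/10)
total length: 1299/40

1299/40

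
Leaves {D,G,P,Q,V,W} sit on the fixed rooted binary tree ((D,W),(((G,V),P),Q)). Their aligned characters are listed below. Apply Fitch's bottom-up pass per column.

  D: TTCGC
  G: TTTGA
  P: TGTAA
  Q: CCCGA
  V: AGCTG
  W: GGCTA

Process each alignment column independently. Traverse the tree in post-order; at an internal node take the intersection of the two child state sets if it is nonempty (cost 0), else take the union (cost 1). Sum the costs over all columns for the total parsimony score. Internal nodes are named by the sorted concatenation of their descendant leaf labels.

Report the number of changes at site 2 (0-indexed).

DW@0: {T} ∪ {G} = {G,T} (union, +1)
GV@0: {T} ∪ {A} = {A,T} (union, +1)
GPV@0: {A,T} ∩ {T} = {T} (intersection, +0)
GPQV@0: {T} ∪ {C} = {C,T} (union, +1)
DGPQVW@0: {G,T} ∩ {C,T} = {T} (intersection, +0)
DW@1: {T} ∪ {G} = {G,T} (union, +1)
GV@1: {T} ∪ {G} = {G,T} (union, +1)
GPV@1: {G,T} ∩ {G} = {G} (intersection, +0)
GPQV@1: {G} ∪ {C} = {C,G} (union, +1)
DGPQVW@1: {G,T} ∩ {C,G} = {G} (intersection, +0)
DW@2: {C} ∩ {C} = {C} (intersection, +0)
GV@2: {T} ∪ {C} = {C,T} (union, +1)
GPV@2: {C,T} ∩ {T} = {T} (intersection, +0)
GPQV@2: {T} ∪ {C} = {C,T} (union, +1)
DGPQVW@2: {C} ∩ {C,T} = {C} (intersection, +0)
DW@3: {G} ∪ {T} = {G,T} (union, +1)
GV@3: {G} ∪ {T} = {G,T} (union, +1)
GPV@3: {G,T} ∪ {A} = {A,G,T} (union, +1)
GPQV@3: {A,G,T} ∩ {G} = {G} (intersection, +0)
DGPQVW@3: {G,T} ∩ {G} = {G} (intersection, +0)
DW@4: {C} ∪ {A} = {A,C} (union, +1)
GV@4: {A} ∪ {G} = {A,G} (union, +1)
GPV@4: {A,G} ∩ {A} = {A} (intersection, +0)
GPQV@4: {A} ∩ {A} = {A} (intersection, +0)
DGPQVW@4: {A,C} ∩ {A} = {A} (intersection, +0)
per-site changes: [3, 3, 2, 3, 2]; total = 13

2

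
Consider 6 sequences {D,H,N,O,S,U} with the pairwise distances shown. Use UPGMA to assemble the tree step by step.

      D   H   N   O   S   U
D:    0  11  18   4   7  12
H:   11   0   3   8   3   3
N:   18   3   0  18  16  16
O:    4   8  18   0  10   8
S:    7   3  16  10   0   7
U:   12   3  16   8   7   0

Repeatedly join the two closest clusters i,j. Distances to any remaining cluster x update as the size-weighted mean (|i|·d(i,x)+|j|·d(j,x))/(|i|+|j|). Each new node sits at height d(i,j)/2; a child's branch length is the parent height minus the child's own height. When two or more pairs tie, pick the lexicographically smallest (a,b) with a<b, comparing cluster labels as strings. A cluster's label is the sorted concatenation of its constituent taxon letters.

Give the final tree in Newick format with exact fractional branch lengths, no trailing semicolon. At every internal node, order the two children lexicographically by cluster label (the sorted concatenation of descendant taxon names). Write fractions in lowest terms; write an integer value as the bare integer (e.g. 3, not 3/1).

(((D:2,O:2):21/8,(S:7/2,U:7/2):9/8):19/16,(H:3/2,N:3/2):69/16)

1. join H+N (d=3) ⇒ HN; edges |H|=3/2, |N|=3/2
  updated: d(D,HN)=29/2, d(HN,O)=13, d(HN,S)=19/2, d(HN,U)=19/2
2. join D+O (d=4) ⇒ DO; edges |D|=2, |O|=2
  updated: d(DO,HN)=55/4, d(DO,S)=17/2, d(DO,U)=10
3. join S+U (d=7) ⇒ SU; edges |S|=7/2, |U|=7/2
  updated: d(DO,SU)=37/4, d(HN,SU)=19/2
4. join DO+SU (d=37/4) ⇒ DOSU; edges |DO|=21/8, |SU|=9/8
  updated: d(DOSU,HN)=93/8
5. join DOSU+HN (d=93/8) ⇒ DHNOSU; edges |DOSU|=19/16, |HN|=69/16
final tree: (((D:2,O:2):21/8,(S:7/2,U:7/2):9/8):19/16,(H:3/2,N:3/2):69/16)
total length: 93/4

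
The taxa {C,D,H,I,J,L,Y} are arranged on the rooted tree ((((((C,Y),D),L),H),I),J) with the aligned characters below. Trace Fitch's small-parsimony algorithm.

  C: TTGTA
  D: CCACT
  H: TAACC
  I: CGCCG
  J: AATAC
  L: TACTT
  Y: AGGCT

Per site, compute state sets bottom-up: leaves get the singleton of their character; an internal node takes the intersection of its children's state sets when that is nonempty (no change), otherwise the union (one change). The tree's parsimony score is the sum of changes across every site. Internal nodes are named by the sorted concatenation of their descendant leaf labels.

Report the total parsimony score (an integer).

18

[col 0] CY: children C:{T}, Y:{A} ∪→ {A,T}; cost 1
[col 0] CDY: children CY:{A,T}, D:{C} ∪→ {A,C,T}; cost 1
[col 0] CDLY: children CDY:{A,C,T}, L:{T} ∩→ {T}; cost 0
[col 0] CDHLY: children CDLY:{T}, H:{T} ∩→ {T}; cost 0
[col 0] CDHILY: children CDHLY:{T}, I:{C} ∪→ {C,T}; cost 1
[col 0] CDHIJLY: children CDHILY:{C,T}, J:{A} ∪→ {A,C,T}; cost 1
[col 1] CY: children C:{T}, Y:{G} ∪→ {G,T}; cost 1
[col 1] CDY: children CY:{G,T}, D:{C} ∪→ {C,G,T}; cost 1
[col 1] CDLY: children CDY:{C,G,T}, L:{A} ∪→ {A,C,G,T}; cost 1
[col 1] CDHLY: children CDLY:{A,C,G,T}, H:{A} ∩→ {A}; cost 0
[col 1] CDHILY: children CDHLY:{A}, I:{G} ∪→ {A,G}; cost 1
[col 1] CDHIJLY: children CDHILY:{A,G}, J:{A} ∩→ {A}; cost 0
[col 2] CY: children C:{G}, Y:{G} ∩→ {G}; cost 0
[col 2] CDY: children CY:{G}, D:{A} ∪→ {A,G}; cost 1
[col 2] CDLY: children CDY:{A,G}, L:{C} ∪→ {A,C,G}; cost 1
[col 2] CDHLY: children CDLY:{A,C,G}, H:{A} ∩→ {A}; cost 0
[col 2] CDHILY: children CDHLY:{A}, I:{C} ∪→ {A,C}; cost 1
[col 2] CDHIJLY: children CDHILY:{A,C}, J:{T} ∪→ {A,C,T}; cost 1
[col 3] CY: children C:{T}, Y:{C} ∪→ {C,T}; cost 1
[col 3] CDY: children CY:{C,T}, D:{C} ∩→ {C}; cost 0
[col 3] CDLY: children CDY:{C}, L:{T} ∪→ {C,T}; cost 1
[col 3] CDHLY: children CDLY:{C,T}, H:{C} ∩→ {C}; cost 0
[col 3] CDHILY: children CDHLY:{C}, I:{C} ∩→ {C}; cost 0
[col 3] CDHIJLY: children CDHILY:{C}, J:{A} ∪→ {A,C}; cost 1
[col 4] CY: children C:{A}, Y:{T} ∪→ {A,T}; cost 1
[col 4] CDY: children CY:{A,T}, D:{T} ∩→ {T}; cost 0
[col 4] CDLY: children CDY:{T}, L:{T} ∩→ {T}; cost 0
[col 4] CDHLY: children CDLY:{T}, H:{C} ∪→ {C,T}; cost 1
[col 4] CDHILY: children CDHLY:{C,T}, I:{G} ∪→ {C,G,T}; cost 1
[col 4] CDHIJLY: children CDHILY:{C,G,T}, J:{C} ∩→ {C}; cost 0
per-site changes: [4, 4, 4, 3, 3]; total = 18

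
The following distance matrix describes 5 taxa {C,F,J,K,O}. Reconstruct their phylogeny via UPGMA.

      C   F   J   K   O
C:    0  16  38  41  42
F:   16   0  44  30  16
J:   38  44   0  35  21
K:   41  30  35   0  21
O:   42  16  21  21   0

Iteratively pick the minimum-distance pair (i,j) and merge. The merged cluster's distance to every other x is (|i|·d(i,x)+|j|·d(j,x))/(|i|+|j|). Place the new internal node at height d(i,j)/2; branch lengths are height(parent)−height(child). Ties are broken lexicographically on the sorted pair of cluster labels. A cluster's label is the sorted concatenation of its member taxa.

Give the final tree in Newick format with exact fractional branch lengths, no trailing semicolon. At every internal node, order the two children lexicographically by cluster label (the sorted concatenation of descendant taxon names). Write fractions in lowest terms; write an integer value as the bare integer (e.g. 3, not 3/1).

((C:8,F:8):115/12,((J:21/2,O:21/2):7/2,K:14):43/12)

step 1: merge (C,F) at d=16; branch lengths C→8, F→8; new cluster CF
  updated: d(CF,J)=41, d(CF,K)=71/2, d(CF,O)=29
step 2: merge (J,O) at d=21; branch lengths J→21/2, O→21/2; new cluster JO
  updated: d(CF,JO)=35, d(JO,K)=28
step 3: merge (JO,K) at d=28; branch lengths JO→7/2, K→14; new cluster JKO
  updated: d(CF,JKO)=211/6
step 4: merge (CF,JKO) at d=211/6; branch lengths CF→115/12, JKO→43/12; new cluster CFJKO
final tree: ((C:8,F:8):115/12,((J:21/2,O:21/2):7/2,K:14):43/12)
total length: 203/3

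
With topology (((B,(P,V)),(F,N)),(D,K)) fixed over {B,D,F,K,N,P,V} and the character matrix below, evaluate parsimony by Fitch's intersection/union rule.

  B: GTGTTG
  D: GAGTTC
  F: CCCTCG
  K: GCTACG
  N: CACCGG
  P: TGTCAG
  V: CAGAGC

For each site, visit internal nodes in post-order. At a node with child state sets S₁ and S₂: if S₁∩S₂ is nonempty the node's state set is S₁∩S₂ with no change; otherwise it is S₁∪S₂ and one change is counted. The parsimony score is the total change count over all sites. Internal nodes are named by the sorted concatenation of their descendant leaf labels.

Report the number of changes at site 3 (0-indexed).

4

[col 0] PV: children P:{T}, V:{C} ∪→ {C,T}; cost 1
[col 0] BPV: children B:{G}, PV:{C,T} ∪→ {C,G,T}; cost 1
[col 0] FN: children F:{C}, N:{C} ∩→ {C}; cost 0
[col 0] BFNPV: children BPV:{C,G,T}, FN:{C} ∩→ {C}; cost 0
[col 0] DK: children D:{G}, K:{G} ∩→ {G}; cost 0
[col 0] BDFKNPV: children BFNPV:{C}, DK:{G} ∪→ {C,G}; cost 1
[col 1] PV: children P:{G}, V:{A} ∪→ {A,G}; cost 1
[col 1] BPV: children B:{T}, PV:{A,G} ∪→ {A,G,T}; cost 1
[col 1] FN: children F:{C}, N:{A} ∪→ {A,C}; cost 1
[col 1] BFNPV: children BPV:{A,G,T}, FN:{A,C} ∩→ {A}; cost 0
[col 1] DK: children D:{A}, K:{C} ∪→ {A,C}; cost 1
[col 1] BDFKNPV: children BFNPV:{A}, DK:{A,C} ∩→ {A}; cost 0
[col 2] PV: children P:{T}, V:{G} ∪→ {G,T}; cost 1
[col 2] BPV: children B:{G}, PV:{G,T} ∩→ {G}; cost 0
[col 2] FN: children F:{C}, N:{C} ∩→ {C}; cost 0
[col 2] BFNPV: children BPV:{G}, FN:{C} ∪→ {C,G}; cost 1
[col 2] DK: children D:{G}, K:{T} ∪→ {G,T}; cost 1
[col 2] BDFKNPV: children BFNPV:{C,G}, DK:{G,T} ∩→ {G}; cost 0
[col 3] PV: children P:{C}, V:{A} ∪→ {A,C}; cost 1
[col 3] BPV: children B:{T}, PV:{A,C} ∪→ {A,C,T}; cost 1
[col 3] FN: children F:{T}, N:{C} ∪→ {C,T}; cost 1
[col 3] BFNPV: children BPV:{A,C,T}, FN:{C,T} ∩→ {C,T}; cost 0
[col 3] DK: children D:{T}, K:{A} ∪→ {A,T}; cost 1
[col 3] BDFKNPV: children BFNPV:{C,T}, DK:{A,T} ∩→ {T}; cost 0
[col 4] PV: children P:{A}, V:{G} ∪→ {A,G}; cost 1
[col 4] BPV: children B:{T}, PV:{A,G} ∪→ {A,G,T}; cost 1
[col 4] FN: children F:{C}, N:{G} ∪→ {C,G}; cost 1
[col 4] BFNPV: children BPV:{A,G,T}, FN:{C,G} ∩→ {G}; cost 0
[col 4] DK: children D:{T}, K:{C} ∪→ {C,T}; cost 1
[col 4] BDFKNPV: children BFNPV:{G}, DK:{C,T} ∪→ {C,G,T}; cost 1
[col 5] PV: children P:{G}, V:{C} ∪→ {C,G}; cost 1
[col 5] BPV: children B:{G}, PV:{C,G} ∩→ {G}; cost 0
[col 5] FN: children F:{G}, N:{G} ∩→ {G}; cost 0
[col 5] BFNPV: children BPV:{G}, FN:{G} ∩→ {G}; cost 0
[col 5] DK: children D:{C}, K:{G} ∪→ {C,G}; cost 1
[col 5] BDFKNPV: children BFNPV:{G}, DK:{C,G} ∩→ {G}; cost 0
per-site changes: [3, 4, 3, 4, 5, 2]; total = 21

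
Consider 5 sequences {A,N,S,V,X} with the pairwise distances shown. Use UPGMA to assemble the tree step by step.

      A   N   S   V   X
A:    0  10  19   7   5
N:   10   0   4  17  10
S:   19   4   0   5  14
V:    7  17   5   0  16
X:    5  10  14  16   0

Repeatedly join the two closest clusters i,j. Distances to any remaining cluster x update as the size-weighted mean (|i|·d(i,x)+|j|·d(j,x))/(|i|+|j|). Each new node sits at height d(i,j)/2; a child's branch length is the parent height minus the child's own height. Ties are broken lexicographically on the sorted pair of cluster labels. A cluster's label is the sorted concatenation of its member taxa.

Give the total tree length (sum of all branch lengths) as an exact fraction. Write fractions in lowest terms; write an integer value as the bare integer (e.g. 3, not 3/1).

1. join N+S (d=4) ⇒ NS; edges |N|=2, |S|=2
  updated: d(A,NS)=29/2, d(NS,V)=11, d(NS,X)=12
2. join A+X (d=5) ⇒ AX; edges |A|=5/2, |X|=5/2
  updated: d(AX,NS)=53/4, d(AX,V)=23/2
3. join NS+V (d=11) ⇒ NSV; edges |NS|=7/2, |V|=11/2
  updated: d(AX,NSV)=38/3
4. join AX+NSV (d=38/3) ⇒ ANSVX; edges |AX|=23/6, |NSV|=5/6
final tree: ((A:5/2,X:5/2):23/6,((N:2,S:2):7/2,V:11/2):5/6)
total length: 68/3

68/3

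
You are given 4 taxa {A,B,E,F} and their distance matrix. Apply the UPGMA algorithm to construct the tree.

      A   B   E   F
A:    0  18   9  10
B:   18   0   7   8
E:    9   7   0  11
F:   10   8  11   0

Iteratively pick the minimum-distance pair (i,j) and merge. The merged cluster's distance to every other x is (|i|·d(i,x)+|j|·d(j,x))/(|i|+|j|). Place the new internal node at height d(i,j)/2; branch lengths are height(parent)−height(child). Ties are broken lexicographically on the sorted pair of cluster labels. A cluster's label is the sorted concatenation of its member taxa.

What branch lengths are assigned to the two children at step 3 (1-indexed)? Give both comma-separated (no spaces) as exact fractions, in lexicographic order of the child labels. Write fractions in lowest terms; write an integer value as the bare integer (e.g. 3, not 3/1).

step 1: merge (B,E) at d=7; branch lengths B→7/2, E→7/2; new cluster BE
  updated: d(A,BE)=27/2, d(BE,F)=19/2
step 2: merge (BE,F) at d=19/2; branch lengths BE→5/4, F→19/4; new cluster BEF
  updated: d(A,BEF)=37/3
step 3: merge (A,BEF) at d=37/3; branch lengths A→37/6, BEF→17/12; new cluster ABEF
final tree: (A:37/6,((B:7/2,E:7/2):5/4,F:19/4):17/12)
total length: 247/12

37/6,17/12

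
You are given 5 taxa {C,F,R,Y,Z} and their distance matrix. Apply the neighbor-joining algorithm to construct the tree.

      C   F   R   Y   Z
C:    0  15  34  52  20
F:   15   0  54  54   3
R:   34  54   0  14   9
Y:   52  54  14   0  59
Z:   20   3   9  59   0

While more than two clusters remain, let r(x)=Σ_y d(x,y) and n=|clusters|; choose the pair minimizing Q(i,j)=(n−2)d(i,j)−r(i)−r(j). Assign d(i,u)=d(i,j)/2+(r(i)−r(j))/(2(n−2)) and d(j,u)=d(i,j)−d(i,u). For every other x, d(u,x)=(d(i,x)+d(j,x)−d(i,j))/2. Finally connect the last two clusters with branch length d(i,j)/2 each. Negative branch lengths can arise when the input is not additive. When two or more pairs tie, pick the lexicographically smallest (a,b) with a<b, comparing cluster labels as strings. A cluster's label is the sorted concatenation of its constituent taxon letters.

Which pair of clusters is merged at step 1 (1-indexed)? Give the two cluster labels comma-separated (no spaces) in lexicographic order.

R,Y

iteration 1: select R,Y (d=14, Q=-248); attach at lengths (-13/3, 55/3); label the merged cluster RY
  updated: d(C,RY)=36, d(F,RY)=47, d(RY,Z)=27
iteration 2: select C,RY (d=36, Q=-109); attach at lengths (33/4, 111/4); label the merged cluster CRY
  updated: d(CRY,F)=13, d(CRY,Z)=11/2
iteration 3: select CRY,F (d=13, Q=-43/2); attach at lengths (31/4, 21/4); label the merged cluster CFRY
  updated: d(CFRY,Z)=-9/4
iteration 4: select CFRY,Z (d=-9/4); attach at lengths (-9/8, -9/8); label the merged cluster CFRYZ
final tree: (((C:33/4,(R:-13/3,Y:55/3):111/4):31/4,F:21/4):-9/8,Z:-9/8)
total length: 243/4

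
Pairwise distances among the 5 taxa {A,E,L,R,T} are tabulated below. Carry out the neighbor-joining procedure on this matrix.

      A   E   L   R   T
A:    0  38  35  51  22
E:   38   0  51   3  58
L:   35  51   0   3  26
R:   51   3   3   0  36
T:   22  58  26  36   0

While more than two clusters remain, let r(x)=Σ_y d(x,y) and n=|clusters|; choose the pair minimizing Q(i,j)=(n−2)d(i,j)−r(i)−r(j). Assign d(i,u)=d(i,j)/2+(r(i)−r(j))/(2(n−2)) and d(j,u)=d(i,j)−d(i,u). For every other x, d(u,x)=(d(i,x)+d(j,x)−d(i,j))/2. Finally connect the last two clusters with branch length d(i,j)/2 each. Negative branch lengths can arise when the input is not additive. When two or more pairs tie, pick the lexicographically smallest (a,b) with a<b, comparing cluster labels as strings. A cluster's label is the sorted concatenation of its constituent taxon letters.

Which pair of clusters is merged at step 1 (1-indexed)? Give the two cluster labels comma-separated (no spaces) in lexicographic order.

E,R

iteration 1: select E,R (d=3, Q=-234); attach at lengths (11, -8); label the merged cluster ER
  updated: d(A,ER)=43, d(ER,L)=51/2, d(ER,T)=91/2
iteration 2: select A,T (d=22, Q=-299/2); attach at lengths (101/8, 75/8); label the merged cluster AT
  updated: d(AT,ER)=133/4, d(AT,L)=39/2
iteration 3: select AT,ER (d=133/4, Q=-313/4); attach at lengths (109/8, 157/8); label the merged cluster AERT
  updated: d(AERT,L)=47/8
iteration 4: select AERT,L (d=47/8); attach at lengths (47/16, 47/16); label the merged cluster AELRT
final tree: (((A:101/8,T:75/8):109/8,(E:11,R:-8):157/8):47/16,L:47/16)
total length: 513/8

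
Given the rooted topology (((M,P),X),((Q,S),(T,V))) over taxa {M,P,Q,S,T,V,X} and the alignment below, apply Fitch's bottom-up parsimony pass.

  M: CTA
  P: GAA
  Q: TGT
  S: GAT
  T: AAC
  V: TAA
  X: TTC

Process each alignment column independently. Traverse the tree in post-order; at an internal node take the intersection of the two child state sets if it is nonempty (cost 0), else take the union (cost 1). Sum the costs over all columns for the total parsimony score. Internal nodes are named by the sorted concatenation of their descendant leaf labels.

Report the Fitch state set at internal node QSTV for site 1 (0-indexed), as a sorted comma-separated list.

[col 0] MP: children M:{C}, P:{G} ∪→ {C,G}; cost 1
[col 0] MPX: children MP:{C,G}, X:{T} ∪→ {C,G,T}; cost 1
[col 0] QS: children Q:{T}, S:{G} ∪→ {G,T}; cost 1
[col 0] TV: children T:{A}, V:{T} ∪→ {A,T}; cost 1
[col 0] QSTV: children QS:{G,T}, TV:{A,T} ∩→ {T}; cost 0
[col 0] MPQSTVX: children MPX:{C,G,T}, QSTV:{T} ∩→ {T}; cost 0
[col 1] MP: children M:{T}, P:{A} ∪→ {A,T}; cost 1
[col 1] MPX: children MP:{A,T}, X:{T} ∩→ {T}; cost 0
[col 1] QS: children Q:{G}, S:{A} ∪→ {A,G}; cost 1
[col 1] TV: children T:{A}, V:{A} ∩→ {A}; cost 0
[col 1] QSTV: children QS:{A,G}, TV:{A} ∩→ {A}; cost 0
[col 1] MPQSTVX: children MPX:{T}, QSTV:{A} ∪→ {A,T}; cost 1
[col 2] MP: children M:{A}, P:{A} ∩→ {A}; cost 0
[col 2] MPX: children MP:{A}, X:{C} ∪→ {A,C}; cost 1
[col 2] QS: children Q:{T}, S:{T} ∩→ {T}; cost 0
[col 2] TV: children T:{C}, V:{A} ∪→ {A,C}; cost 1
[col 2] QSTV: children QS:{T}, TV:{A,C} ∪→ {A,C,T}; cost 1
[col 2] MPQSTVX: children MPX:{A,C}, QSTV:{A,C,T} ∩→ {A,C}; cost 0
per-site changes: [4, 3, 3]; total = 10

A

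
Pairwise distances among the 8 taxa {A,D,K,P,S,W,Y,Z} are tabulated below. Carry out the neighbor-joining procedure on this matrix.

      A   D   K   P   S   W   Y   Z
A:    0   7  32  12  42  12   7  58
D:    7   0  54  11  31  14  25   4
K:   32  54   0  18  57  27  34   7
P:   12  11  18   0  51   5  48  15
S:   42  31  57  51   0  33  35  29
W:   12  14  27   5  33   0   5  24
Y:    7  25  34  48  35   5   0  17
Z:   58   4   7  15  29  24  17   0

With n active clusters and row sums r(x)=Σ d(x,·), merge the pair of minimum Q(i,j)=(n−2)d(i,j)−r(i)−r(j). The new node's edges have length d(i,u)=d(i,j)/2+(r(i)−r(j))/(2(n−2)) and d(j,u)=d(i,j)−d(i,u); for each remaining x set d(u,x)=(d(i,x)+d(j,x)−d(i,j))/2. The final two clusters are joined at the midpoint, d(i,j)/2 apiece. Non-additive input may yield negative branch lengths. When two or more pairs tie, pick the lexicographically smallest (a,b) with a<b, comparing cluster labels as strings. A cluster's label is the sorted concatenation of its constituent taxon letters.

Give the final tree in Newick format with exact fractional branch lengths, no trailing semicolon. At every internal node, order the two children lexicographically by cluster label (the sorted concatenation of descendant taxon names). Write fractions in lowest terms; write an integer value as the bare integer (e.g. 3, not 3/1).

iteration 1: select K,Z (d=7, Q=-341); attach at lengths (39/4, -11/4); label the merged cluster KZ
  updated: d(A,KZ)=83/2, d(D,KZ)=51/2, d(KZ,P)=13, d(KZ,S)=79/2, d(KZ,W)=22, d(KZ,Y)=22
iteration 2: select KZ,P (d=13, Q=-477/2); attach at lengths (177/20, 83/20); label the merged cluster KPZ
  updated: d(A,KPZ)=81/4, d(D,KPZ)=47/4, d(KPZ,S)=155/4, d(KPZ,W)=7, d(KPZ,Y)=57/2
iteration 3: select A,Y (d=7, Q=-643/4); attach at lengths (63/32, 161/32); label the merged cluster AY
  updated: d(AY,D)=25/2, d(AY,KPZ)=167/8, d(AY,S)=35, d(AY,W)=5
iteration 4: select AY,W (d=5, Q=-939/8); attach at lengths (235/48, 5/48); label the merged cluster AWY
  updated: d(AWY,D)=43/4, d(AWY,KPZ)=183/16, d(AWY,S)=63/2
iteration 5: select AWY,KPZ (d=183/16, Q=-371/4); attach at lengths (117/32, 249/32); label the merged cluster AKPWYZ
  updated: d(AKPWYZ,D)=177/32, d(AKPWYZ,S)=941/32
iteration 6: select AKPWYZ,D (d=177/32, Q=-1055/16); attach at lengths (63/32, 57/16); label the merged cluster ADKPWYZ
  updated: d(ADKPWYZ,S)=439/16
iteration 7: select ADKPWYZ,S (d=439/16); attach at lengths (439/32, 439/32); label the merged cluster ADKPSWYZ
final tree: (((((A:63/32,Y:161/32):235/48,W:5/48):117/32,((K:39/4,Z:-11/4):177/20,P:83/20):249/32):63/32,D:57/16):439/32,S:439/32)
total length: 2445/32

(((((A:63/32,Y:161/32):235/48,W:5/48):117/32,((K:39/4,Z:-11/4):177/20,P:83/20):249/32):63/32,D:57/16):439/32,S:439/32)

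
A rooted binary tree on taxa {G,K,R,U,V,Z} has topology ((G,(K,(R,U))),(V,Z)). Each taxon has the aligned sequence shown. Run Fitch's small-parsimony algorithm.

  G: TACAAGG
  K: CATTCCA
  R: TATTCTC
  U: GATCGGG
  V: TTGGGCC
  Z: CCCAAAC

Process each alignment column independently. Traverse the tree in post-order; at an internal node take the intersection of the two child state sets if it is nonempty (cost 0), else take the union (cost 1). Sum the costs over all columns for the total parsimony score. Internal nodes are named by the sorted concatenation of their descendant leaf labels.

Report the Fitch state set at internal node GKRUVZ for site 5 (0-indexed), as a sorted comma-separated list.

A,C,G

RU@0: {T} ∪ {G} = {G,T} (union, +1)
KRU@0: {C} ∪ {G,T} = {C,G,T} (union, +1)
GKRU@0: {T} ∩ {C,G,T} = {T} (intersection, +0)
VZ@0: {T} ∪ {C} = {C,T} (union, +1)
GKRUVZ@0: {T} ∩ {C,T} = {T} (intersection, +0)
RU@1: {A} ∩ {A} = {A} (intersection, +0)
KRU@1: {A} ∩ {A} = {A} (intersection, +0)
GKRU@1: {A} ∩ {A} = {A} (intersection, +0)
VZ@1: {T} ∪ {C} = {C,T} (union, +1)
GKRUVZ@1: {A} ∪ {C,T} = {A,C,T} (union, +1)
RU@2: {T} ∩ {T} = {T} (intersection, +0)
KRU@2: {T} ∩ {T} = {T} (intersection, +0)
GKRU@2: {C} ∪ {T} = {C,T} (union, +1)
VZ@2: {G} ∪ {C} = {C,G} (union, +1)
GKRUVZ@2: {C,T} ∩ {C,G} = {C} (intersection, +0)
RU@3: {T} ∪ {C} = {C,T} (union, +1)
KRU@3: {T} ∩ {C,T} = {T} (intersection, +0)
GKRU@3: {A} ∪ {T} = {A,T} (union, +1)
VZ@3: {G} ∪ {A} = {A,G} (union, +1)
GKRUVZ@3: {A,T} ∩ {A,G} = {A} (intersection, +0)
RU@4: {C} ∪ {G} = {C,G} (union, +1)
KRU@4: {C} ∩ {C,G} = {C} (intersection, +0)
GKRU@4: {A} ∪ {C} = {A,C} (union, +1)
VZ@4: {G} ∪ {A} = {A,G} (union, +1)
GKRUVZ@4: {A,C} ∩ {A,G} = {A} (intersection, +0)
RU@5: {T} ∪ {G} = {G,T} (union, +1)
KRU@5: {C} ∪ {G,T} = {C,G,T} (union, +1)
GKRU@5: {G} ∩ {C,G,T} = {G} (intersection, +0)
VZ@5: {C} ∪ {A} = {A,C} (union, +1)
GKRUVZ@5: {G} ∪ {A,C} = {A,C,G} (union, +1)
RU@6: {C} ∪ {G} = {C,G} (union, +1)
KRU@6: {A} ∪ {C,G} = {A,C,G} (union, +1)
GKRU@6: {G} ∩ {A,C,G} = {G} (intersection, +0)
VZ@6: {C} ∩ {C} = {C} (intersection, +0)
GKRUVZ@6: {G} ∪ {C} = {C,G} (union, +1)
per-site changes: [3, 2, 2, 3, 3, 4, 3]; total = 20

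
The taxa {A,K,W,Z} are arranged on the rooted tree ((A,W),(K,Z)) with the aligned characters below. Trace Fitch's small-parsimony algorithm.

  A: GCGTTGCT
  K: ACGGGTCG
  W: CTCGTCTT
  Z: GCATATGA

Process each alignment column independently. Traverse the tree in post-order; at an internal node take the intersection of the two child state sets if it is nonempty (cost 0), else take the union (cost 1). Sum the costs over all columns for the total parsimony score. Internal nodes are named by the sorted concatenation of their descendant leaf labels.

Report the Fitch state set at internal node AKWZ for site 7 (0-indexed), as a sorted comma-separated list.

A,G,T

site 0, node AW: A={G} ∪ W={C} → {C,G} (+1)
site 0, node KZ: K={A} ∪ Z={G} → {A,G} (+1)
site 0, node AKWZ: AW={C,G} ∩ KZ={A,G} → {G} (+0)
site 1, node AW: A={C} ∪ W={T} → {C,T} (+1)
site 1, node KZ: K={C} ∩ Z={C} → {C} (+0)
site 1, node AKWZ: AW={C,T} ∩ KZ={C} → {C} (+0)
site 2, node AW: A={G} ∪ W={C} → {C,G} (+1)
site 2, node KZ: K={G} ∪ Z={A} → {A,G} (+1)
site 2, node AKWZ: AW={C,G} ∩ KZ={A,G} → {G} (+0)
site 3, node AW: A={T} ∪ W={G} → {G,T} (+1)
site 3, node KZ: K={G} ∪ Z={T} → {G,T} (+1)
site 3, node AKWZ: AW={G,T} ∩ KZ={G,T} → {G,T} (+0)
site 4, node AW: A={T} ∩ W={T} → {T} (+0)
site 4, node KZ: K={G} ∪ Z={A} → {A,G} (+1)
site 4, node AKWZ: AW={T} ∪ KZ={A,G} → {A,G,T} (+1)
site 5, node AW: A={G} ∪ W={C} → {C,G} (+1)
site 5, node KZ: K={T} ∩ Z={T} → {T} (+0)
site 5, node AKWZ: AW={C,G} ∪ KZ={T} → {C,G,T} (+1)
site 6, node AW: A={C} ∪ W={T} → {C,T} (+1)
site 6, node KZ: K={C} ∪ Z={G} → {C,G} (+1)
site 6, node AKWZ: AW={C,T} ∩ KZ={C,G} → {C} (+0)
site 7, node AW: A={T} ∩ W={T} → {T} (+0)
site 7, node KZ: K={G} ∪ Z={A} → {A,G} (+1)
site 7, node AKWZ: AW={T} ∪ KZ={A,G} → {A,G,T} (+1)
per-site changes: [2, 1, 2, 2, 2, 2, 2, 2]; total = 15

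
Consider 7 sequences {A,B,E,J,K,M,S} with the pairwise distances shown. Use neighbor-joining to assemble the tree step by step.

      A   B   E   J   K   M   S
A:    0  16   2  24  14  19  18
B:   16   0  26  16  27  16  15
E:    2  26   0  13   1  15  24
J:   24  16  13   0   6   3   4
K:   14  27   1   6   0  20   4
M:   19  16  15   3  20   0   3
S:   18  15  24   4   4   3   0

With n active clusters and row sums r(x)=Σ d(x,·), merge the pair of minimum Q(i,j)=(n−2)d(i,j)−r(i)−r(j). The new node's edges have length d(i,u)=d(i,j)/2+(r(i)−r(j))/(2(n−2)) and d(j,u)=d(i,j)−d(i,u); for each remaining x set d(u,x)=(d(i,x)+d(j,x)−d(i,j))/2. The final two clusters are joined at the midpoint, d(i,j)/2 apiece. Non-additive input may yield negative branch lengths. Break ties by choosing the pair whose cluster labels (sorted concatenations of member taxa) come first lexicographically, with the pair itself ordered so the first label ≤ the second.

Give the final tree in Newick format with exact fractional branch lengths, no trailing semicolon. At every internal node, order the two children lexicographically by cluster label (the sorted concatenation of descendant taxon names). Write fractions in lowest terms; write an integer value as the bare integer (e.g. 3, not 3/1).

(((((A:11/5,E:-1/5):85/16,K:19/16):239/32,B:409/32):31/32,(J:5/8,M:19/8):39/32):25/64,S:25/64)

iteration 1: select A,E (d=2, Q=-164); attach at lengths (11/5, -1/5); label the merged cluster AE
  updated: d(AE,B)=20, d(AE,J)=35/2, d(AE,K)=13/2, d(AE,M)=16, d(AE,S)=20
iteration 2: select AE,K (d=13/2, Q=-235/2); attach at lengths (85/16, 19/16); label the merged cluster AEK
  updated: d(AEK,B)=81/4, d(AEK,J)=17/2, d(AEK,M)=59/4, d(AEK,S)=35/4
iteration 3: select J,M (d=3, Q=-237/4); attach at lengths (5/8, 19/8); label the merged cluster JM
  updated: d(AEK,JM)=81/8, d(B,JM)=29/2, d(JM,S)=2
iteration 4: select AEK,B (d=81/4, Q=-387/8); attach at lengths (239/32, 409/32); label the merged cluster ABEK
  updated: d(ABEK,JM)=35/16, d(ABEK,S)=7/4
iteration 5: select ABEK,JM (d=35/16, Q=-95/16); attach at lengths (31/32, 39/32); label the merged cluster ABEJKM
  updated: d(ABEJKM,S)=25/32
iteration 6: select ABEJKM,S (d=25/32); attach at lengths (25/64, 25/64); label the merged cluster ABEJKMS
final tree: (((((A:11/5,E:-1/5):85/16,K:19/16):239/32,B:409/32):31/32,(J:5/8,M:19/8):39/32):25/64,S:25/64)
total length: 1111/32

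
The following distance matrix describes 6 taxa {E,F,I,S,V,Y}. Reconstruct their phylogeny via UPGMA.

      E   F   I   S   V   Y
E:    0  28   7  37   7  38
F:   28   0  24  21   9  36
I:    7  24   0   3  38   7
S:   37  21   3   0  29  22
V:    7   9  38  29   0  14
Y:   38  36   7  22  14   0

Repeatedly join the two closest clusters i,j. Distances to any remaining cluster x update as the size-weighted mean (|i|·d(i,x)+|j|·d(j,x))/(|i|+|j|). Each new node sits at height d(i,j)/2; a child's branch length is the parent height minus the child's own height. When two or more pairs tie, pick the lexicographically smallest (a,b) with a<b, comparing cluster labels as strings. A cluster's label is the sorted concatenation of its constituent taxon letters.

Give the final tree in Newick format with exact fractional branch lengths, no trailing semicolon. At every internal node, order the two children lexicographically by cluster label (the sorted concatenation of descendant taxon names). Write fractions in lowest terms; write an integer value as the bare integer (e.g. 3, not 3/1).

(((E:7/2,V:7/2):23/4,F:37/4):155/36,((I:3/2,S:3/2):23/4,Y:29/4):227/36)

1. join I+S (d=3) ⇒ IS; edges |I|=3/2, |S|=3/2
  updated: d(E,IS)=22, d(F,IS)=45/2, d(IS,V)=67/2, d(IS,Y)=29/2
2. join E+V (d=7) ⇒ EV; edges |E|=7/2, |V|=7/2
  updated: d(EV,F)=37/2, d(EV,IS)=111/4, d(EV,Y)=26
3. join IS+Y (d=29/2) ⇒ ISY; edges |IS|=23/4, |Y|=29/4
  updated: d(EV,ISY)=163/6, d(F,ISY)=27
4. join EV+F (d=37/2) ⇒ EFV; edges |EV|=23/4, |F|=37/4
  updated: d(EFV,ISY)=244/9
5. join EFV+ISY (d=244/9) ⇒ EFISVY; edges |EFV|=155/36, |ISY|=227/36
final tree: (((E:7/2,V:7/2):23/4,F:37/4):155/36,((I:3/2,S:3/2):23/4,Y:29/4):227/36)
total length: 875/18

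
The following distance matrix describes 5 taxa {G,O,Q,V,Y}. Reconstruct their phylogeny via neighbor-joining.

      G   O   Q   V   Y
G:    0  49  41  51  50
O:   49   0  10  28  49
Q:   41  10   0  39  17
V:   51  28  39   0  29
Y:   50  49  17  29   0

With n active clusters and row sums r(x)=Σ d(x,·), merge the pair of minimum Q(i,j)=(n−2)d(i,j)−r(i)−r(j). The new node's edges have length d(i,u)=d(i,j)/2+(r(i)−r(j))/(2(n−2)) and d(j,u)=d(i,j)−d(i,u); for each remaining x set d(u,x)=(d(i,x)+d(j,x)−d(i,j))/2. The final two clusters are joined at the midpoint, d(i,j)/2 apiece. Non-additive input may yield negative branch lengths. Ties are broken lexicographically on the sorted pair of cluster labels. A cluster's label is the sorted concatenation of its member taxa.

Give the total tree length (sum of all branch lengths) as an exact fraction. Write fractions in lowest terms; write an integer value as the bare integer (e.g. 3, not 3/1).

step 1: merge (O,Q) at d=10, Q=-213; branch lengths O→59/6, Q→1/6; new cluster OQ
  updated: d(G,OQ)=40, d(OQ,V)=57/2, d(OQ,Y)=28
step 2: merge (G,OQ) at d=40, Q=-315/2; branch lengths G→249/8, OQ→71/8; new cluster GOQ
  updated: d(GOQ,V)=79/4, d(GOQ,Y)=19
step 3: merge (GOQ,V) at d=79/4, Q=-271/4; branch lengths GOQ→39/8, V→119/8; new cluster GOQV
  updated: d(GOQV,Y)=113/8
step 4: merge (GOQV,Y) at d=113/8; branch lengths GOQV→113/16, Y→113/16; new cluster GOQVY
final tree: (((G:249/8,(O:59/6,Q:1/6):71/8):39/8,V:119/8):113/16,Y:113/16)
total length: 671/8

671/8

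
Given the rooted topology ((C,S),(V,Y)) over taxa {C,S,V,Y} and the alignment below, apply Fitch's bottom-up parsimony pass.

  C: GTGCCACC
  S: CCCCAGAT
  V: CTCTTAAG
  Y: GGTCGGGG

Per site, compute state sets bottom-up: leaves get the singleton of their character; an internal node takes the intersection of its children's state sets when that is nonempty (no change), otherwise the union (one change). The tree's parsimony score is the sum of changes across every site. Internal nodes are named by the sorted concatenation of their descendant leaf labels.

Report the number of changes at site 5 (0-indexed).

2

site 0, node CS: C={G} ∪ S={C} → {C,G} (+1)
site 0, node VY: V={C} ∪ Y={G} → {C,G} (+1)
site 0, node CSVY: CS={C,G} ∩ VY={C,G} → {C,G} (+0)
site 1, node CS: C={T} ∪ S={C} → {C,T} (+1)
site 1, node VY: V={T} ∪ Y={G} → {G,T} (+1)
site 1, node CSVY: CS={C,T} ∩ VY={G,T} → {T} (+0)
site 2, node CS: C={G} ∪ S={C} → {C,G} (+1)
site 2, node VY: V={C} ∪ Y={T} → {C,T} (+1)
site 2, node CSVY: CS={C,G} ∩ VY={C,T} → {C} (+0)
site 3, node CS: C={C} ∩ S={C} → {C} (+0)
site 3, node VY: V={T} ∪ Y={C} → {C,T} (+1)
site 3, node CSVY: CS={C} ∩ VY={C,T} → {C} (+0)
site 4, node CS: C={C} ∪ S={A} → {A,C} (+1)
site 4, node VY: V={T} ∪ Y={G} → {G,T} (+1)
site 4, node CSVY: CS={A,C} ∪ VY={G,T} → {A,C,G,T} (+1)
site 5, node CS: C={A} ∪ S={G} → {A,G} (+1)
site 5, node VY: V={A} ∪ Y={G} → {A,G} (+1)
site 5, node CSVY: CS={A,G} ∩ VY={A,G} → {A,G} (+0)
site 6, node CS: C={C} ∪ S={A} → {A,C} (+1)
site 6, node VY: V={A} ∪ Y={G} → {A,G} (+1)
site 6, node CSVY: CS={A,C} ∩ VY={A,G} → {A} (+0)
site 7, node CS: C={C} ∪ S={T} → {C,T} (+1)
site 7, node VY: V={G} ∩ Y={G} → {G} (+0)
site 7, node CSVY: CS={C,T} ∪ VY={G} → {C,G,T} (+1)
per-site changes: [2, 2, 2, 1, 3, 2, 2, 2]; total = 16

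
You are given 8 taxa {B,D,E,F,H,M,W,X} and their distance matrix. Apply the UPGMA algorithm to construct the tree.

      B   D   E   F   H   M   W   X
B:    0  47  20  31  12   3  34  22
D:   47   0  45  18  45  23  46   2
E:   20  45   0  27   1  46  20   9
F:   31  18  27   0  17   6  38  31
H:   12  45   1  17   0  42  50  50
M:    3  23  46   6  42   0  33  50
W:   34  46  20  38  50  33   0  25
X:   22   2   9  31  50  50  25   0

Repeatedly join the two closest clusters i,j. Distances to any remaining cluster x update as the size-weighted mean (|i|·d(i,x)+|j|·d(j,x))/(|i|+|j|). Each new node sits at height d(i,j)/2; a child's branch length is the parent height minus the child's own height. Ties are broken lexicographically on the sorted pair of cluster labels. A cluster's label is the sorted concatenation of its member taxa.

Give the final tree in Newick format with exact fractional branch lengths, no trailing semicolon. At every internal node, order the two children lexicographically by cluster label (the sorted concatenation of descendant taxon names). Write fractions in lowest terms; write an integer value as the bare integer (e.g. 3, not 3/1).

1. join E+H (d=1) ⇒ EH; edges |E|=1/2, |H|=1/2
  updated: d(B,EH)=16, d(D,EH)=45, d(EH,F)=22, d(EH,M)=44, d(EH,W)=35, d(EH,X)=59/2
2. join D+X (d=2) ⇒ DX; edges |D|=1, |X|=1
  updated: d(B,DX)=69/2, d(DX,EH)=149/4, d(DX,F)=49/2, d(DX,M)=73/2, d(DX,W)=71/2
3. join B+M (d=3) ⇒ BM; edges |B|=3/2, |M|=3/2
  updated: d(BM,DX)=71/2, d(BM,EH)=30, d(BM,F)=37/2, d(BM,W)=67/2
4. join BM+F (d=37/2) ⇒ BFM; edges |BM|=31/4, |F|=37/4
  updated: d(BFM,DX)=191/6, d(BFM,EH)=82/3, d(BFM,W)=35
5. join BFM+EH (d=82/3) ⇒ BEFHM; edges |BFM|=53/12, |EH|=79/6
  updated: d(BEFHM,DX)=34, d(BEFHM,W)=35
6. join BEFHM+DX (d=34) ⇒ BDEFHMX; edges |BEFHM|=10/3, |DX|=16
  updated: d(BDEFHMX,W)=246/7
7. join BDEFHMX+W (d=246/7) ⇒ BDEFHMWX; edges |BDEFHMX|=4/7, |W|=123/7
final tree: (((((B:3/2,M:3/2):31/4,F:37/4):53/12,(E:1/2,H:1/2):79/6):10/3,(D:1,X:1):16):4/7,W:123/7)
total length: 6557/84

(((((B:3/2,M:3/2):31/4,F:37/4):53/12,(E:1/2,H:1/2):79/6):10/3,(D:1,X:1):16):4/7,W:123/7)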